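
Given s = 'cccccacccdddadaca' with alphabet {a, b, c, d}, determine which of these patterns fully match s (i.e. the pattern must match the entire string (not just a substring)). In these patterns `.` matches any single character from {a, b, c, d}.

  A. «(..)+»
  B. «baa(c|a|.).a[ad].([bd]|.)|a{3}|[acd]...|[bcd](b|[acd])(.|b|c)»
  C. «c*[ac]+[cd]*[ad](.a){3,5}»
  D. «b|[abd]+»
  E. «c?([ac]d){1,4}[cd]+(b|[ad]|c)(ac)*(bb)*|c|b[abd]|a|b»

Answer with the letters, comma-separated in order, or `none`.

C

A → no match
B → no match
C → match
D → no match
E → no match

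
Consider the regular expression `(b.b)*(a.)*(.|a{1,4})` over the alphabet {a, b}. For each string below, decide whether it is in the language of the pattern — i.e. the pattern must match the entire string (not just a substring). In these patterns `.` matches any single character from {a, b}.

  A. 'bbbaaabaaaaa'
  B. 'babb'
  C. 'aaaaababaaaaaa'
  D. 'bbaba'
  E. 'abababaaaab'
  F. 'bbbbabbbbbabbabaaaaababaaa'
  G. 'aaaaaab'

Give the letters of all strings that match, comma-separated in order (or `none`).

A → match
B → match
C → match
D → no match
E → match
F → match
G → match

A, B, C, E, F, G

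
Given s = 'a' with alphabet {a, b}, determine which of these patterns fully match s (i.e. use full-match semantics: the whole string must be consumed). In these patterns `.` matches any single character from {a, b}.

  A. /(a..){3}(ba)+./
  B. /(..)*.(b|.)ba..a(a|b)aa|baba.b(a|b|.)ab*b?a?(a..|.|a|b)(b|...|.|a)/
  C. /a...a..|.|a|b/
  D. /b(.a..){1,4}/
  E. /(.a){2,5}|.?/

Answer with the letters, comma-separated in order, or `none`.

C, E

A → no match
B → no match
C → match
D → no match — must start with 'b'
E → match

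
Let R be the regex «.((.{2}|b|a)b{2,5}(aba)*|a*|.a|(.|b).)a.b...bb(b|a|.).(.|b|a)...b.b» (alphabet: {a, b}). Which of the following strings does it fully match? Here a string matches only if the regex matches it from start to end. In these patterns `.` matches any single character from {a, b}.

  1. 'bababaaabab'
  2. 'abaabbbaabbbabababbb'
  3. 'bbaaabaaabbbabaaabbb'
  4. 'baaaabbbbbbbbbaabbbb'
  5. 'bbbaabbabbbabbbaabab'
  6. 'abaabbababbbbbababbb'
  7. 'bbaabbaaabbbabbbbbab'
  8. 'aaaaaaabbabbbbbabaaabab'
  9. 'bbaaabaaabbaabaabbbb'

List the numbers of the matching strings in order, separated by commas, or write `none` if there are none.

1 → no match
2 → match
3 → match
4 → match
5 → match
6 → match
7 → match
8 → match
9 → match

2, 3, 4, 5, 6, 7, 8, 9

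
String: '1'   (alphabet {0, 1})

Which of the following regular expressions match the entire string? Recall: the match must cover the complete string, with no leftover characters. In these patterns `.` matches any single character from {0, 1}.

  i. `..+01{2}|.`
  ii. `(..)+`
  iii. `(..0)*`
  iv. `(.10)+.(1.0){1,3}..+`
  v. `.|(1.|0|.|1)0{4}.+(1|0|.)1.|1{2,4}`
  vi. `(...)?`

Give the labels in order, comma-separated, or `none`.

i → match
ii → no match
iii → no match
iv → no match
v → match
vi → no match

i, v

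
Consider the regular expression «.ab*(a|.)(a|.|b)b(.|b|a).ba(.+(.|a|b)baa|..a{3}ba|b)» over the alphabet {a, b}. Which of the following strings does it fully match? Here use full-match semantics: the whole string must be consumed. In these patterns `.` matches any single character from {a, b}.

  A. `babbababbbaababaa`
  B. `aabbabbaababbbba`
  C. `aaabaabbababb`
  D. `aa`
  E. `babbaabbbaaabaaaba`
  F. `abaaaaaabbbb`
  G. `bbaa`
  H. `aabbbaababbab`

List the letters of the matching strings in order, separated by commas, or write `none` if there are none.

A → no match
B → no match
C → no match
D → no match
E → no match
F → no match
G → no match
H → match

H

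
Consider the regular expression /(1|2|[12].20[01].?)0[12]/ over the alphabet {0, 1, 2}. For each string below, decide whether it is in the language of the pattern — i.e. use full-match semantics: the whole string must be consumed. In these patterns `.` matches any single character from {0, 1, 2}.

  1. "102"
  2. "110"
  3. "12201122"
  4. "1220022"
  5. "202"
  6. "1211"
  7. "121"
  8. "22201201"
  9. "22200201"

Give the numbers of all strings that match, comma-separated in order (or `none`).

1. "102" → match
2. "110" → no match
3. "12201122" → no match
4. "1220022" → no match
5. "202" → match
6. "1211" → no match
7. "121" → no match
8. "22201201" → match
9. "22200201" → match

1, 5, 8, 9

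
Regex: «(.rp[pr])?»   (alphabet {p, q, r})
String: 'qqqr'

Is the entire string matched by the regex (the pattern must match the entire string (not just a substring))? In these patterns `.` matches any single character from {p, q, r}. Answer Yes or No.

No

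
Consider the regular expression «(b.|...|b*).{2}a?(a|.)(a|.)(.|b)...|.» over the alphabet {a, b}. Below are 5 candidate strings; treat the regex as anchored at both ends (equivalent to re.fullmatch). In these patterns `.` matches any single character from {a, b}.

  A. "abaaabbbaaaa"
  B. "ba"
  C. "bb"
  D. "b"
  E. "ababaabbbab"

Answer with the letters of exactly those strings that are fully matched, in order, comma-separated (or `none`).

A → no match
B → no match
C → no match
D → match
E → match

D, E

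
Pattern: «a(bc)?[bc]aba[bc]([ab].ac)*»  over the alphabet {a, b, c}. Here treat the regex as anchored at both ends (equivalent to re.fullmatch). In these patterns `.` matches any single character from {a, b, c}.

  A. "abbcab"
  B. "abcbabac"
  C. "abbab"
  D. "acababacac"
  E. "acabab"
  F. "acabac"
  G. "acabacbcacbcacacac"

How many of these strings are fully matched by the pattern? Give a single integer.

A. "abbcab" → no match
B. "abcbabac" → match
C. "abbab" → no match
D. "acababacac" → match
E. "acabab" → match
F. "acabac" → match
G → match
Total matched: 5

5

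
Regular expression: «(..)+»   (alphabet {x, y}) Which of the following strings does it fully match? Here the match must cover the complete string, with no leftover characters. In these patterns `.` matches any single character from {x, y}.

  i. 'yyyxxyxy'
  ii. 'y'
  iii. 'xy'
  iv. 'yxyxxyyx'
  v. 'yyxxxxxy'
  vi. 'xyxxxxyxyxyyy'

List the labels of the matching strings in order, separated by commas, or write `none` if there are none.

i → match
ii → no match
iii → match
iv → match
v → match
vi → no match

i, iii, iv, v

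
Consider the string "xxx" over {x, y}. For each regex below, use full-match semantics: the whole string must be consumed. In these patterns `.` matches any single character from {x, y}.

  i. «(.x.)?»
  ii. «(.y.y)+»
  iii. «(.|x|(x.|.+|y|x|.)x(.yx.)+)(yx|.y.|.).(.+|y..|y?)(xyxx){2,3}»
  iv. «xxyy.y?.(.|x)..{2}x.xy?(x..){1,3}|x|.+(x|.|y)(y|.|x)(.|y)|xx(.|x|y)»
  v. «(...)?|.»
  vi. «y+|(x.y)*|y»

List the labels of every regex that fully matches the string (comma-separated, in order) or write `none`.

i → match
ii → no match — must end with "y"
iii → no match — must end with "xyxx"
iv → match
v → match
vi → no match

i, iv, v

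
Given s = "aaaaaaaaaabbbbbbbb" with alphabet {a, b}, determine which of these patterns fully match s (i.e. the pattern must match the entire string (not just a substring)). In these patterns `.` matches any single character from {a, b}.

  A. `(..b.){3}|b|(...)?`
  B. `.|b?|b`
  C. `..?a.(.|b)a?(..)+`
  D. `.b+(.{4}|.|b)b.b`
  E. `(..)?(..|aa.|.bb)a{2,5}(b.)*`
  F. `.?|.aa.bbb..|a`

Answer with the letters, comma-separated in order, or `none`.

A → no match
B → no match
C → match
D → no match
E → match
F → no match

C, E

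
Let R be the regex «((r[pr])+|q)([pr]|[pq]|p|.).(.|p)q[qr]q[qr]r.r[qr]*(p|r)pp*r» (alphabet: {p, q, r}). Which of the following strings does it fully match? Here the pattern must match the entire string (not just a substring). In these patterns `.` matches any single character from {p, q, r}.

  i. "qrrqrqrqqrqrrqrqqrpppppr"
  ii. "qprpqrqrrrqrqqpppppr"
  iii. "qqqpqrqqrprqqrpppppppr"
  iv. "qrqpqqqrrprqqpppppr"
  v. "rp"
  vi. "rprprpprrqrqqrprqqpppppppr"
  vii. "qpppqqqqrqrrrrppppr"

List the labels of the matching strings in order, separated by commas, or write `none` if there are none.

iii, iv, vi, vii

i → no match
ii → no match
iii → match
iv → match
v → no match — must end with "r"
vi → match
vii → match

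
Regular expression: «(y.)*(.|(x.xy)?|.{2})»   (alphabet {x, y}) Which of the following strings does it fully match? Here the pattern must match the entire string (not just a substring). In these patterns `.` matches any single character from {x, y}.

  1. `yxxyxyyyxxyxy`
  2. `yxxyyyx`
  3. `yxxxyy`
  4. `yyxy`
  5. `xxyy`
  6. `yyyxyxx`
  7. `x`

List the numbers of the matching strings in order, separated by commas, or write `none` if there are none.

1 → no match
2 → no match
3 → no match
4 → match
5 → no match
6 → match
7 → match

4, 6, 7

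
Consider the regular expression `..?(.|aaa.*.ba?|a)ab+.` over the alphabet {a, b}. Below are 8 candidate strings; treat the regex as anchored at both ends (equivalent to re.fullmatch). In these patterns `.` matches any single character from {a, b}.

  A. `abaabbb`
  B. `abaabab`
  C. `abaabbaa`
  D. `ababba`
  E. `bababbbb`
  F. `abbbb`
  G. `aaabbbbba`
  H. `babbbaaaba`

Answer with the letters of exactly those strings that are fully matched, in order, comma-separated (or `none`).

A, D, E, G

A → match
B → no match
C → no match
D → match
E → match
F → no match
G → match
H → no match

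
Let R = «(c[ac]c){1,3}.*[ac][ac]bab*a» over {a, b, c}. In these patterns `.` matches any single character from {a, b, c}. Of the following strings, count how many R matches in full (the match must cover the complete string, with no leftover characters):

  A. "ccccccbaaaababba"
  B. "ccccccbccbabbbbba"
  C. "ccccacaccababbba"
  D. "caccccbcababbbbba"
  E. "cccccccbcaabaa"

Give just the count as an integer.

5

A → match
B → match
C → match
D → match
E → match
Total matched: 5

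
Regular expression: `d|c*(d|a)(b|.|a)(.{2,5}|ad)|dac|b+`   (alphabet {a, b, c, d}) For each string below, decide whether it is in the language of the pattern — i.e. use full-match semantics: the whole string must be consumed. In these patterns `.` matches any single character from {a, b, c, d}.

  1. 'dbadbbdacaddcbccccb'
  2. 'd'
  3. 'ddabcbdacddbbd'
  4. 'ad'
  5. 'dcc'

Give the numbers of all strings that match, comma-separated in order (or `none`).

2

1 → no match
2 → match
3 → no match
4 → no match
5 → no match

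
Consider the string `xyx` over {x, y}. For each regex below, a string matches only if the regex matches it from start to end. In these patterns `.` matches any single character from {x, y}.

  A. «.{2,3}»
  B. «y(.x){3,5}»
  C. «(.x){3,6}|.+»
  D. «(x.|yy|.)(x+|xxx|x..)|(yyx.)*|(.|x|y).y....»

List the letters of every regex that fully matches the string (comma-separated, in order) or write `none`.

A → match
B → no match — must start with `y`
C → match
D → match

A, C, D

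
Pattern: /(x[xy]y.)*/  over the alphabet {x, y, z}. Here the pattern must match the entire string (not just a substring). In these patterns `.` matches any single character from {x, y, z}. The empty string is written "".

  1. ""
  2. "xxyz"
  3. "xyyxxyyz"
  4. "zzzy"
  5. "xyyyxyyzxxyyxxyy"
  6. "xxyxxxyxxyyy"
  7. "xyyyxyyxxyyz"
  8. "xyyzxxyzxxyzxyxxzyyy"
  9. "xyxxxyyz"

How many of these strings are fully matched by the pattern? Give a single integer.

1 → match
2 → match
3 → match
4 → no match
5 → match
6 → match
7 → match
8 → no match
9 → no match
Total matched: 6

6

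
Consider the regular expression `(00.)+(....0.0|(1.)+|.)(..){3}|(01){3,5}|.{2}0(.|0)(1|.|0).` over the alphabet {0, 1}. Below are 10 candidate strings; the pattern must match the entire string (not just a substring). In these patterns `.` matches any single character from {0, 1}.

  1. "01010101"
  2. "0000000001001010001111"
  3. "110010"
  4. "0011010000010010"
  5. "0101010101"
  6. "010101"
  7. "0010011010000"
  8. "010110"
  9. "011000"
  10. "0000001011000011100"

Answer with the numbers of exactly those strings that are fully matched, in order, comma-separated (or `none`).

1 → match
2 → match
3 → match
4 → match
5 → match
6 → match
7 → match
8 → match
9 → no match
10 → match

1, 2, 3, 4, 5, 6, 7, 8, 10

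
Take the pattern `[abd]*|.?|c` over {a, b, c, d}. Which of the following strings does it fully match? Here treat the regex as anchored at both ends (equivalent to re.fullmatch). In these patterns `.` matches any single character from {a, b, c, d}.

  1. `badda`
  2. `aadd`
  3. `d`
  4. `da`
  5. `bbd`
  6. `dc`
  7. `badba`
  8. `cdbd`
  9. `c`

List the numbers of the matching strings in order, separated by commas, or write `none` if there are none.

1. `badda` → match
2. `aadd` → match
3. `d` → match
4. `da` → match
5. `bbd` → match
6. `dc` → no match
7. `badba` → match
8. `cdbd` → no match
9. `c` → match

1, 2, 3, 4, 5, 7, 9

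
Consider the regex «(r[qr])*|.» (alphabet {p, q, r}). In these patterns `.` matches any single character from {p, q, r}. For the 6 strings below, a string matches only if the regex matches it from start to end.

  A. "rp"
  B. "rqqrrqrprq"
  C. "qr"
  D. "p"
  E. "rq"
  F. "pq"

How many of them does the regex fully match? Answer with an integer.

A. "rp" → no match
B. "rqqrrqrprq" → no match
C. "qr" → no match
D. "p" → match
E. "rq" → match
F. "pq" → no match
Total matched: 2

2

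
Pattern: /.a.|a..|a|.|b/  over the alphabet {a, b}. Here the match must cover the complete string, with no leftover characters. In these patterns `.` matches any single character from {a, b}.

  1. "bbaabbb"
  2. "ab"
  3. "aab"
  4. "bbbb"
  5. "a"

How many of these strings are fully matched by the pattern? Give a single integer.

1 → no match
2 → no match
3 → match
4 → no match
5 → match
Total matched: 2

2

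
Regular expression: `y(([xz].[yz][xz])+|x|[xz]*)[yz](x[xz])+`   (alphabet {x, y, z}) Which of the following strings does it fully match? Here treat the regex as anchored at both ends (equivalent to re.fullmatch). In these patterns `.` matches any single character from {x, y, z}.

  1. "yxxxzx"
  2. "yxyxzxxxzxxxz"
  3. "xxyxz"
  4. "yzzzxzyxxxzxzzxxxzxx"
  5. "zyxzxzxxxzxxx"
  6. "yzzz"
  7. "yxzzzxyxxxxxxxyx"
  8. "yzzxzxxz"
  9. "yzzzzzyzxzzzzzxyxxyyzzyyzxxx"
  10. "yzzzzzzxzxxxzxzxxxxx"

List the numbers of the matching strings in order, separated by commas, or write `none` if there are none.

1 → no match
2 → match
3 → no match — must start with "y"
4 → no match
5 → no match — must start with "y"
6 → no match
7 → no match
8 → no match
9 → no match
10 → no match

2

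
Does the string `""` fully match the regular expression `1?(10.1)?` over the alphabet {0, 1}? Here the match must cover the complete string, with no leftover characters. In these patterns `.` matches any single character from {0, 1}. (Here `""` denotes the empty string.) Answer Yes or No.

Yes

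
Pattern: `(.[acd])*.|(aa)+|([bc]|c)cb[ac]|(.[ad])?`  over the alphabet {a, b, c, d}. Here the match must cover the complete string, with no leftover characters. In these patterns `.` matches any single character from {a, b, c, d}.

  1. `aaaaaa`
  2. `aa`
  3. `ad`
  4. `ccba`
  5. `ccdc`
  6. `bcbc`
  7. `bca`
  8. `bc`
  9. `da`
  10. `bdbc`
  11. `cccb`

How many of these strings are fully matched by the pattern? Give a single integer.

7

1. `aaaaaa` → match
2. `aa` → match
3. `ad` → match
4. `ccba` → match
5. `ccdc` → no match
6. `bcbc` → match
7. `bca` → match
8. `bc` → no match
9. `da` → match
10. `bdbc` → no match
11. `cccb` → no match
Total matched: 7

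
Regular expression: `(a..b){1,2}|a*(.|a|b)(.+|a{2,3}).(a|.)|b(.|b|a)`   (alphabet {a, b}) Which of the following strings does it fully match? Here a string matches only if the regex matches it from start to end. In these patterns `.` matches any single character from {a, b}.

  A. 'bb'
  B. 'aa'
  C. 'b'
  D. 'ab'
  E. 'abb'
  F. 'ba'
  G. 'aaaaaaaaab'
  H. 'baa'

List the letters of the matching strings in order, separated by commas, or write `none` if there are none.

A, F, G

A → match
B → no match
C → no match
D → no match
E → no match
F → match
G → match
H → no match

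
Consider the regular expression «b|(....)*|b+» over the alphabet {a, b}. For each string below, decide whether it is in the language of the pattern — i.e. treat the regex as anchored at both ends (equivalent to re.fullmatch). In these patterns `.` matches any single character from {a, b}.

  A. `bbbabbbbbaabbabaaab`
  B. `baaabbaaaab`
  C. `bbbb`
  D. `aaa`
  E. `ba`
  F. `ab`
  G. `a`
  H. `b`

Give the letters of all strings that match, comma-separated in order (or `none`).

C, H

A → no match
B → no match
C → match
D → no match
E → no match
F → no match
G → no match
H → match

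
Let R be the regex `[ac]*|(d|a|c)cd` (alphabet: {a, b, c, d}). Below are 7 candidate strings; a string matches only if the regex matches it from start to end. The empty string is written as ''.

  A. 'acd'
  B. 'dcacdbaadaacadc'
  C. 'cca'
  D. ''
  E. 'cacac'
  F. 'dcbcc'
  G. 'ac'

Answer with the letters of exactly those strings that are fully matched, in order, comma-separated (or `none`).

A, C, D, E, G

A → match
B → no match
C → match
D → match
E → match
F → no match
G → match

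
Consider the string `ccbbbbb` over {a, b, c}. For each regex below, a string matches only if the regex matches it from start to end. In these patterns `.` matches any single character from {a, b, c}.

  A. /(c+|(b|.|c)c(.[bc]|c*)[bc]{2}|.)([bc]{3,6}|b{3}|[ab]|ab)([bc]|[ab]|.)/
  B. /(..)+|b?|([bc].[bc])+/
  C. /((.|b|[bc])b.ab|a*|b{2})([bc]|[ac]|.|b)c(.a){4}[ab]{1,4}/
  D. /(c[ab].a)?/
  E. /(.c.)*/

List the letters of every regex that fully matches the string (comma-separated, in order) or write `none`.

A → match
B → no match
C → no match
D → no match
E → no match

A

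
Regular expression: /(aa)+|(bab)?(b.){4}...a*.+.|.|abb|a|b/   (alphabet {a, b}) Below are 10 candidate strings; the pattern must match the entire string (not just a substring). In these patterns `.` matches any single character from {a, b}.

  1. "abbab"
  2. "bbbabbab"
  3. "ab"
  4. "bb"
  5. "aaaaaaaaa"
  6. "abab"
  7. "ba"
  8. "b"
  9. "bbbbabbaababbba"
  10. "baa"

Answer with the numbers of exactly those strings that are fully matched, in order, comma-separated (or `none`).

8

1. "abbab" → no match
2. "bbbabbab" → no match
3. "ab" → no match
4. "bb" → no match
5. "aaaaaaaaa" → no match
6. "abab" → no match
7. "ba" → no match
8. "b" → match
9 → no match
10. "baa" → no match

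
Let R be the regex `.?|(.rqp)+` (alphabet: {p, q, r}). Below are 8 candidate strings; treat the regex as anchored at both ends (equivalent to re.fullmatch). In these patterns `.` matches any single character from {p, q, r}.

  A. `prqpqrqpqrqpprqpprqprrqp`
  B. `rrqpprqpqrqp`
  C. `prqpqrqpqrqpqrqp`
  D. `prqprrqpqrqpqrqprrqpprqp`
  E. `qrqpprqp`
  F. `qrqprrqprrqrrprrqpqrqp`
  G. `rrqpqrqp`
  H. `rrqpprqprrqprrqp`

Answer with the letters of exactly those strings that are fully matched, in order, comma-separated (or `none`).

A → match
B → match
C → match
D → match
E → match
F → no match
G → match
H → match

A, B, C, D, E, G, H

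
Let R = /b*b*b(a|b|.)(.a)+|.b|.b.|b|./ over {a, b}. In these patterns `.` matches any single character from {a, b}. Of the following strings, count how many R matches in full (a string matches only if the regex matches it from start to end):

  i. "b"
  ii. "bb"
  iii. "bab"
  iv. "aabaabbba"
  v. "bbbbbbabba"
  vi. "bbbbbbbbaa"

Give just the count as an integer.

i → match
ii → match
iii → no match
iv → no match
v → no match
vi → match
Total matched: 3

3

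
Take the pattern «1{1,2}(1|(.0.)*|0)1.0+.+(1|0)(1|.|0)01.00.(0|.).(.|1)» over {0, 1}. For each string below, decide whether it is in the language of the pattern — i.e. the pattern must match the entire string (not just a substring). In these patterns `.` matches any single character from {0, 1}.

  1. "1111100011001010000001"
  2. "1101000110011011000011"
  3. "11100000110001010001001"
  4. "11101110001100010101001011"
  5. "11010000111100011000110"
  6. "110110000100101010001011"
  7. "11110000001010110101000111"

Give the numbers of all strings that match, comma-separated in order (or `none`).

1 → match
2 → match
3 → match
4 → no match
5 → match
6 → match
7 → no match

1, 2, 3, 5, 6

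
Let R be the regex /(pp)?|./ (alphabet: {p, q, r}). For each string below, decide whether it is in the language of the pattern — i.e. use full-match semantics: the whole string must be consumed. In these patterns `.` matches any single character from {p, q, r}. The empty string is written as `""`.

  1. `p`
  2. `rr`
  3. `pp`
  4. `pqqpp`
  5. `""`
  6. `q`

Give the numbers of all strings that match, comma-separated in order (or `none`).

1, 3, 5, 6

1 → match
2 → no match
3 → match
4 → no match
5 → match
6 → match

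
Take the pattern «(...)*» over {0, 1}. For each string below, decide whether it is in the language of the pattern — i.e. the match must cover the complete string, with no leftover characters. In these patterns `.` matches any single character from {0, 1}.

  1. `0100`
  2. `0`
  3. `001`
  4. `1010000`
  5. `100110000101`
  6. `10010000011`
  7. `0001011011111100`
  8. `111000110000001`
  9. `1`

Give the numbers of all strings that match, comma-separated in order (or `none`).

1 → no match
2 → no match
3 → match
4 → no match
5 → match
6 → no match
7 → no match
8 → match
9 → no match

3, 5, 8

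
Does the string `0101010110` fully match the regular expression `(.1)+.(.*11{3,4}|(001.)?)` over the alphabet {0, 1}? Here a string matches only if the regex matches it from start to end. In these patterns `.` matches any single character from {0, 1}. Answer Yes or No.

No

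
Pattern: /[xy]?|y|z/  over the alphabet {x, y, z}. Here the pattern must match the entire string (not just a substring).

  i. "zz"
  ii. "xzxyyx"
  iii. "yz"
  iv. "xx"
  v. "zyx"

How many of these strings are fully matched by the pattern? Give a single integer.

0

i → no match
ii → no match
iii → no match
iv → no match
v → no match
Total matched: 0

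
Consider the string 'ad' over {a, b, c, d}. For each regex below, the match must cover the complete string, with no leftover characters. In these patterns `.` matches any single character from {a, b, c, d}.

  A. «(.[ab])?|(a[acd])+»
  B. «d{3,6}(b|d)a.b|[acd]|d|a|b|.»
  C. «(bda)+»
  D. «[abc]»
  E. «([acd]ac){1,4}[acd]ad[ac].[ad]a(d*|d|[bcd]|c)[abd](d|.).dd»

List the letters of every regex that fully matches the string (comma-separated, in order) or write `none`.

A

A → match
B → no match
C → no match — must start with 'bda'
D → no match
E → no match — must end with 'dd'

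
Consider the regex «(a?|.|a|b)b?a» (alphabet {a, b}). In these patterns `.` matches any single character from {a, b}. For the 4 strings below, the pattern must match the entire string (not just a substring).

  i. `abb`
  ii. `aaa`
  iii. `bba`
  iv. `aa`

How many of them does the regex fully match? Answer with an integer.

i → no match — must end with `a`
ii → no match
iii → match
iv → match
Total matched: 2

2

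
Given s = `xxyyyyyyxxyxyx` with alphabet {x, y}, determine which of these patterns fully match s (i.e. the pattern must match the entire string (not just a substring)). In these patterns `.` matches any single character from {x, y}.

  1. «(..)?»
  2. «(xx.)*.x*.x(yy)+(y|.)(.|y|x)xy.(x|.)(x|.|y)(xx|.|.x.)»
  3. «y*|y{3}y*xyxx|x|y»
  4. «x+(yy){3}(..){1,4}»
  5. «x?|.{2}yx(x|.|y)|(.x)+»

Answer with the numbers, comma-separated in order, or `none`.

4

1 → no match
2 → no match
3 → no match
4 → match
5 → no match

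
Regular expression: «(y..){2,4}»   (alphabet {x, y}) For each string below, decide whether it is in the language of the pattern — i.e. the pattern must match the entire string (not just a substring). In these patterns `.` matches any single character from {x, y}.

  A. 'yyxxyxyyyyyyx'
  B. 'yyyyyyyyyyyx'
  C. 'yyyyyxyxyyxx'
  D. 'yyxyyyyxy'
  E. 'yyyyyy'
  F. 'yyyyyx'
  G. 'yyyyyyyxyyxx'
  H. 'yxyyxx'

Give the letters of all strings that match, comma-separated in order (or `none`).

B, C, D, E, F, G, H

A → no match
B. 'yyyyyyyyyyyx' → match
C. 'yyyyyxyxyyxx' → match
D. 'yyxyyyyxy' → match
E. 'yyyyyy' → match
F. 'yyyyyx' → match
G. 'yyyyyyyxyyxx' → match
H. 'yxyyxx' → match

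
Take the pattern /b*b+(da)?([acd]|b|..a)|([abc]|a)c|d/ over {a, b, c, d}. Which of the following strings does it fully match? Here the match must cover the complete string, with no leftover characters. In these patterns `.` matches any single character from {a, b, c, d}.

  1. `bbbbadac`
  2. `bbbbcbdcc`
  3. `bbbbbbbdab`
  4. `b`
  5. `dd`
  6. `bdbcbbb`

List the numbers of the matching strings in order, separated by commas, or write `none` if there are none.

1 → no match
2 → no match
3 → match
4 → no match
5 → no match
6 → no match

3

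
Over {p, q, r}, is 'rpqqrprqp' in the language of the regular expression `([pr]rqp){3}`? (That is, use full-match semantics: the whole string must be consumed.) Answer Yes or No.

No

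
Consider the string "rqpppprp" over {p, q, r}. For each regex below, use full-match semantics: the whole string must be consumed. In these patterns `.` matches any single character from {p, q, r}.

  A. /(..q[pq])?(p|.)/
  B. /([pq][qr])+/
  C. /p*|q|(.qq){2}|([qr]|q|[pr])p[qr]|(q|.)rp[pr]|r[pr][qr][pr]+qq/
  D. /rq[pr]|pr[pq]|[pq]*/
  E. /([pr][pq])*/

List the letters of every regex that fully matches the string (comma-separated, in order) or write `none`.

E

A → no match
B → no match
C → no match
D → no match
E → match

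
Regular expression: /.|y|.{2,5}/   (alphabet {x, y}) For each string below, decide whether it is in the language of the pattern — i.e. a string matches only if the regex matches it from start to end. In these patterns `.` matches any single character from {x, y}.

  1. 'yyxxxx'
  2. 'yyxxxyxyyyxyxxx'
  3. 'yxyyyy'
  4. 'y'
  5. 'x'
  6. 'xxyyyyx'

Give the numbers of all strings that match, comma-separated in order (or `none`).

1 → no match
2 → no match
3 → no match
4 → match
5 → match
6 → no match

4, 5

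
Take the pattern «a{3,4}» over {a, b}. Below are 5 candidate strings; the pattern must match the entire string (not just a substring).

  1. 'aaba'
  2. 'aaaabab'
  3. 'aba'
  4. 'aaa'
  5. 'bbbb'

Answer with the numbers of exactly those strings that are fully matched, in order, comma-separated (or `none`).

4

1 → no match
2 → no match — must end with 'a'
3 → no match
4 → match
5 → no match — must start with 'a'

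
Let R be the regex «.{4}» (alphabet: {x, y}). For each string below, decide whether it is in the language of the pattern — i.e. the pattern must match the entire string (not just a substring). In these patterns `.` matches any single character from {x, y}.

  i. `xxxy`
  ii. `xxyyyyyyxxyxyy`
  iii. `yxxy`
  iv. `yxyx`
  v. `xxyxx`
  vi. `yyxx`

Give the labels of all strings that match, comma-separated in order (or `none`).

i → match
ii → no match
iii → match
iv → match
v → no match
vi → match

i, iii, iv, vi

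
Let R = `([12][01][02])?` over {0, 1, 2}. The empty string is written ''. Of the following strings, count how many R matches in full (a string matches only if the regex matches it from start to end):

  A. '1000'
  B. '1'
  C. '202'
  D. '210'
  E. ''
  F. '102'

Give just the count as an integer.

4

A → no match
B → no match
C → match
D → match
E → match
F → match
Total matched: 4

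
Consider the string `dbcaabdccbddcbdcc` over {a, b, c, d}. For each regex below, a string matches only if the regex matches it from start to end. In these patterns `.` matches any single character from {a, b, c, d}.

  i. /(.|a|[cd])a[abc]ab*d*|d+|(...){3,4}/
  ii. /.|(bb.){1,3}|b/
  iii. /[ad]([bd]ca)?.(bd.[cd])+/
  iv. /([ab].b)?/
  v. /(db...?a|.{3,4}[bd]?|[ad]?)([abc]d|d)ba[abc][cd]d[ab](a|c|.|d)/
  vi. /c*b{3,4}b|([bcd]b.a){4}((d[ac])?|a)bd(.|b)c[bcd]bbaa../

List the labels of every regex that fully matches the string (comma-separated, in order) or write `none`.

i → no match
ii → no match
iii → match
iv → no match
v → no match
vi → no match

iii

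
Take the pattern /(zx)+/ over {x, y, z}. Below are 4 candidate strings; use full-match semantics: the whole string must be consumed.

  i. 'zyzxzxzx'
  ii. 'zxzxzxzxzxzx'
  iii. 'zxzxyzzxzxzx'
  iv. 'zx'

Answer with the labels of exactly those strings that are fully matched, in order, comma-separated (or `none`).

ii, iv

i → no match — must start with 'zx'
ii → match
iii → no match
iv → match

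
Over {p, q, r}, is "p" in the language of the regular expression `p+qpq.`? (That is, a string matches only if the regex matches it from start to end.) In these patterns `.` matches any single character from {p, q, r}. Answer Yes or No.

No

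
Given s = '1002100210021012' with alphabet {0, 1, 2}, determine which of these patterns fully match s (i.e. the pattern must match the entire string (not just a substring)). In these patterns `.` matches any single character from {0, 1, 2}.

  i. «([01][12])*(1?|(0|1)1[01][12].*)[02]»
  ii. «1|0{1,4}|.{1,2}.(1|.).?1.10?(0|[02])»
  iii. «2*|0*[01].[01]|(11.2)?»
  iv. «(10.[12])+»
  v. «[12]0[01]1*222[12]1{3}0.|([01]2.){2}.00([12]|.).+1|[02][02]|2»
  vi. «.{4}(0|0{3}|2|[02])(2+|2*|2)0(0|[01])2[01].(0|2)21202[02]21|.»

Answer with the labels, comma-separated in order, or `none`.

iv

i → no match
ii → no match
iii → no match
iv → match
v → no match
vi → no match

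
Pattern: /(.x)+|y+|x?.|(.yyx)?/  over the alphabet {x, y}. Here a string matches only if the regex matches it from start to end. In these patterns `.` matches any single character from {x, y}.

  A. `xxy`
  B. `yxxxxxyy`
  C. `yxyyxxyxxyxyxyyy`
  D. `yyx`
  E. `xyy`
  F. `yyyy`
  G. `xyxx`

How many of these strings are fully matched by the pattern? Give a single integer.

1

A → no match
B → no match
C → no match
D → no match
E → no match
F → match
G → no match
Total matched: 1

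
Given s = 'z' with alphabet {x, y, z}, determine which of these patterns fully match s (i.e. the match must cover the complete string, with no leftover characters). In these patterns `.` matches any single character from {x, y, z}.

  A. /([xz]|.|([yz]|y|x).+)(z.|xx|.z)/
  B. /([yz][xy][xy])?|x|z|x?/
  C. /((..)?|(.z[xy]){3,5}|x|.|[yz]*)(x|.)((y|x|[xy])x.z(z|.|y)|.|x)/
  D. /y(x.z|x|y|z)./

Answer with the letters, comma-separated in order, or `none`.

A → no match
B → match
C → no match
D → no match — must start with 'y'

B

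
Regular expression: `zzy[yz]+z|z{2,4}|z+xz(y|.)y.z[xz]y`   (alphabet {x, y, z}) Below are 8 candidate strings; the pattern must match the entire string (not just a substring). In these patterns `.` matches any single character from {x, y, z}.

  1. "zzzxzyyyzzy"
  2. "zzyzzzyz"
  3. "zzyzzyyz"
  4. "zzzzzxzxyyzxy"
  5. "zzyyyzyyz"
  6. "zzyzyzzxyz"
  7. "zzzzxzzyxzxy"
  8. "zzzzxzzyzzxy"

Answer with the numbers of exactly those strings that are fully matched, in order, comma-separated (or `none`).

1, 2, 3, 4, 5, 7, 8

1. "zzzxzyyyzzy" → match
2. "zzyzzzyz" → match
3. "zzyzzyyz" → match
4 → match
5. "zzyyyzyyz" → match
6. "zzyzyzzxyz" → no match
7. "zzzzxzzyxzxy" → match
8. "zzzzxzzyzzxy" → match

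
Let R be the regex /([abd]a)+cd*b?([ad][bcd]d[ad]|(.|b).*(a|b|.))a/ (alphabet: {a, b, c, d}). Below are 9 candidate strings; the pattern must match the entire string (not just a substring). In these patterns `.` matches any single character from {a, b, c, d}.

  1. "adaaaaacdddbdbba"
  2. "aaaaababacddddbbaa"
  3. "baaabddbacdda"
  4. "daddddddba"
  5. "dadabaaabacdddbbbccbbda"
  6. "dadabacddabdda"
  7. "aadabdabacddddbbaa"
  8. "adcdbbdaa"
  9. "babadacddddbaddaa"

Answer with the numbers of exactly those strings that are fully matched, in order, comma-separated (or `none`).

5, 6, 9

1 → no match
2 → no match
3 → no match
4 → no match
5 → match
6 → match
7 → no match
8 → no match
9 → match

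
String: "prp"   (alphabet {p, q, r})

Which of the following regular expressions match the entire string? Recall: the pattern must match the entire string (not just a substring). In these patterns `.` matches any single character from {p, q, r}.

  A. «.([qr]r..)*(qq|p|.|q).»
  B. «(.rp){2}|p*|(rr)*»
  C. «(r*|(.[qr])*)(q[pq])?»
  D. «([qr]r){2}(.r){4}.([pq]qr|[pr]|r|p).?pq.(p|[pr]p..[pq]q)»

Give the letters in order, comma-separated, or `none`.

A → match
B → no match
C → no match
D → no match

A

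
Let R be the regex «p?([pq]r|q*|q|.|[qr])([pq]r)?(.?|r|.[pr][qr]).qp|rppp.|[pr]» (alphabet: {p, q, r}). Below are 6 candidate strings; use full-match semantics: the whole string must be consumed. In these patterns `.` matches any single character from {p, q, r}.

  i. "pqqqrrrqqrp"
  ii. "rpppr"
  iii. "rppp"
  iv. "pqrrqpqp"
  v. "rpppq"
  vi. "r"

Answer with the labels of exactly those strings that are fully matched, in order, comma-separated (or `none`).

i → no match
ii → match
iii → no match
iv → match
v → match
vi → match

ii, iv, v, vi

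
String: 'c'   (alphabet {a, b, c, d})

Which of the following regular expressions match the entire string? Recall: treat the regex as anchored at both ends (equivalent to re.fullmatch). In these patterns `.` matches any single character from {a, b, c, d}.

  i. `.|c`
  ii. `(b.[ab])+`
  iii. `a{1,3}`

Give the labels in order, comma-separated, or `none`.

i

i → match
ii → no match — must start with 'b'
iii → no match — must start with 'a'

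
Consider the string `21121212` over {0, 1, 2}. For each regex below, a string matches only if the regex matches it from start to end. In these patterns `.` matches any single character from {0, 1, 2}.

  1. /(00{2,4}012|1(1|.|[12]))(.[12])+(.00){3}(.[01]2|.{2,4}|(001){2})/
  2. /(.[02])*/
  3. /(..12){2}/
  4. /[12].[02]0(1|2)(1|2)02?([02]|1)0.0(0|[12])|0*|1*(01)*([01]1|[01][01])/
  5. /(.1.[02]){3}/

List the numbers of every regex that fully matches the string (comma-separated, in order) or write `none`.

1 → no match
2 → no match
3 → match
4 → no match
5 → no match

3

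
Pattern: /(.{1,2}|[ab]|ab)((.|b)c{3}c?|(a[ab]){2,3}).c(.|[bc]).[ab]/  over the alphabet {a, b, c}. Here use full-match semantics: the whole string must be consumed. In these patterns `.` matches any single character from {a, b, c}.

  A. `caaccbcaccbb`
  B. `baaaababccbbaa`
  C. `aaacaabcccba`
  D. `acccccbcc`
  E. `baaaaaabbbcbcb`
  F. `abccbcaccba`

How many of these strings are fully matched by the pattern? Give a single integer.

0

A → no match
B → no match
C → no match
D → no match
E → no match
F → no match
Total matched: 0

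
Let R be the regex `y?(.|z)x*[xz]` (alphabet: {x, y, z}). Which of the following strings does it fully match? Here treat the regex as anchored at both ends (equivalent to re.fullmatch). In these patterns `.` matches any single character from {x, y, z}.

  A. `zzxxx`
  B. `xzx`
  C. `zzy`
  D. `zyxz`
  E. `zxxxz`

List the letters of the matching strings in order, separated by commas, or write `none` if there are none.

E

A. `zzxxx` → no match
B. `xzx` → no match
C. `zzy` → no match
D. `zyxz` → no match
E. `zxxxz` → match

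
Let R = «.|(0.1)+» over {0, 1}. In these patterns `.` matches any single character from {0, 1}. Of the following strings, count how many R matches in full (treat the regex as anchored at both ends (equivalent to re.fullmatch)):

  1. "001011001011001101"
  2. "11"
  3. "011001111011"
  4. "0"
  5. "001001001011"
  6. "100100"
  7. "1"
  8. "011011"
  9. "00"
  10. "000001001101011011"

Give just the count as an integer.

1 → no match
2 → no match
3 → no match
4 → match
5 → match
6 → no match
7 → match
8 → match
9 → no match
10 → no match
Total matched: 4

4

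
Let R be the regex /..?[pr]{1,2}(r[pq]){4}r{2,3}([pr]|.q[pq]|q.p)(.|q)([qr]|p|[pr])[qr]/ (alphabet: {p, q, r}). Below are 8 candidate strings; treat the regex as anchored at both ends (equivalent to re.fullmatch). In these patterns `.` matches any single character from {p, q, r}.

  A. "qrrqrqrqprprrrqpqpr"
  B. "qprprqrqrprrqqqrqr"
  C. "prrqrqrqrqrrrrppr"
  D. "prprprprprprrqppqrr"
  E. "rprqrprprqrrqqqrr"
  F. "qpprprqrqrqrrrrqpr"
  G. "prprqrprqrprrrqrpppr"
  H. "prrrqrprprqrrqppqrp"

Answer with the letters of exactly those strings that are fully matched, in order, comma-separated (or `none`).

B, C, D, F, G

A → no match
B → match
C → match
D → match
E → no match
F → match
G → match
H → no match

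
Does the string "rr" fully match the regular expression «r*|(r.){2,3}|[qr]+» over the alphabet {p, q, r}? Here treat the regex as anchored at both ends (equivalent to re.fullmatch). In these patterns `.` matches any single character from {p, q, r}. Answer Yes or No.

Yes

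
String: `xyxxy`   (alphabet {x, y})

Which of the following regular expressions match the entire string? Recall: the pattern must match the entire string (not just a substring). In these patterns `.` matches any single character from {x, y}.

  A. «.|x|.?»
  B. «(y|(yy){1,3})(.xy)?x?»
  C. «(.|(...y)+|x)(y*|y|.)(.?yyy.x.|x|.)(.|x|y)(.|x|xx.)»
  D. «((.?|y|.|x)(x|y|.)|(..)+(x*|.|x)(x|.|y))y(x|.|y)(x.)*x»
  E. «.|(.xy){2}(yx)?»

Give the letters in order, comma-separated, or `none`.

A → no match
B → no match
C → match
D → no match — must end with `x`
E → no match

C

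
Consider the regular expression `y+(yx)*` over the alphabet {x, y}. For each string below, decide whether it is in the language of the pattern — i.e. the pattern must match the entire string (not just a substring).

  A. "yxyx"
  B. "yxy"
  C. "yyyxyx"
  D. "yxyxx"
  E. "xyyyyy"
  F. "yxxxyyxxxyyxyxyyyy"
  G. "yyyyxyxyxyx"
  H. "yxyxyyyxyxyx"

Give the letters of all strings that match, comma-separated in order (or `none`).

C, G

A → no match
B → no match
C → match
D → no match
E → no match — must start with "y"
F → no match
G → match
H → no match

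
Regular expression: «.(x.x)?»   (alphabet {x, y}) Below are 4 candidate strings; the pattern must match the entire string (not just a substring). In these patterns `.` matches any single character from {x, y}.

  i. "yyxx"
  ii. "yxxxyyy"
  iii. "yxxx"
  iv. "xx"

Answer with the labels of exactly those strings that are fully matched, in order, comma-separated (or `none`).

i → no match
ii → no match
iii → match
iv → no match

iii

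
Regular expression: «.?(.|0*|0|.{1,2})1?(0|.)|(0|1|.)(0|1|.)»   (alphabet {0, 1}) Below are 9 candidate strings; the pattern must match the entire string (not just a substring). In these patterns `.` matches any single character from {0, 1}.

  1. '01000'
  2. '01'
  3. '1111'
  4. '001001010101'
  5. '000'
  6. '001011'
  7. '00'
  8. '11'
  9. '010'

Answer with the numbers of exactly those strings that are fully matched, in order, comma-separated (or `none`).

2, 3, 5, 7, 8, 9

1 → no match
2 → match
3 → match
4 → no match
5 → match
6 → no match
7 → match
8 → match
9 → match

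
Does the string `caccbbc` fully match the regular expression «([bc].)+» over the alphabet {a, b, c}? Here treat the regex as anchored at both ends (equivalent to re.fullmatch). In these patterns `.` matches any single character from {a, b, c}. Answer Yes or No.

No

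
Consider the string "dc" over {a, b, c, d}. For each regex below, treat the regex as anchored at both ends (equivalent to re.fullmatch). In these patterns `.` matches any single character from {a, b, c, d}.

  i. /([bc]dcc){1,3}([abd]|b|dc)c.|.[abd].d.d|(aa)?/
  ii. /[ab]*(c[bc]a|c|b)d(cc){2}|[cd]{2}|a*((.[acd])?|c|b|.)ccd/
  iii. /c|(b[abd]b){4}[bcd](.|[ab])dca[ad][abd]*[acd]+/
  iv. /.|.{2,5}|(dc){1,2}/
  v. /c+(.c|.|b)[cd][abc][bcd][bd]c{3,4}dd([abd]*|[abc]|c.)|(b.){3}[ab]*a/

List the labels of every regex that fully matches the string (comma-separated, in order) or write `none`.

ii, iv

i → no match
ii → match
iii → no match
iv → match
v → no match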